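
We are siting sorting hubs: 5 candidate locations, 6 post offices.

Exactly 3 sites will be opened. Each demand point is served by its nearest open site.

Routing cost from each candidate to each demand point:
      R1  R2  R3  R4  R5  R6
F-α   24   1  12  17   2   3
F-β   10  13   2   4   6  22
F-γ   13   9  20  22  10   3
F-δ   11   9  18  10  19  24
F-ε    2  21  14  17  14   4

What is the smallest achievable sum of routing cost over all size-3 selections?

Open {F-α, F-β, F-ε}.
  R1→F-ε 2, R2→F-α 1, R3→F-β 2, R4→F-β 4, R5→F-α 2, R6→F-α 3  ⇒ total 14.
Compare {F-α, F-β, F-γ}: total 22.
Compare {F-α, F-β, F-δ}: total 22.
No size-3 selection does better; minimum is 14.

14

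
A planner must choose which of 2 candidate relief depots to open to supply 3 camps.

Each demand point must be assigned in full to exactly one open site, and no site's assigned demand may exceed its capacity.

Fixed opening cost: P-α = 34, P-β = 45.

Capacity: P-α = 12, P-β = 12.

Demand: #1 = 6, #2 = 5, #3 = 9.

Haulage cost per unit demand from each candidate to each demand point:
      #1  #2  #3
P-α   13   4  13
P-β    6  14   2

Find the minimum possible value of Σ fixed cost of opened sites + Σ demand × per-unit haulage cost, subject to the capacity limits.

195

Open {P-α, P-β}; cheapest assignment that respects the capacities:
  P-α (cap 12, load 11): #1, #2 — cost 6×13 + 5×4 = 98
  P-β (cap 12, load 9): #3 — cost 9×2 = 18
  Shipping 116, fixed 79 → total 195.
  Any other capacity-feasible assignment to {P-α, P-β} ships for at least 116.
Total demand is 20 and no other set of sites has combined capacity ≥ 20, so {P-α, P-β} is the only feasible choice of open sites. Minimum: 195.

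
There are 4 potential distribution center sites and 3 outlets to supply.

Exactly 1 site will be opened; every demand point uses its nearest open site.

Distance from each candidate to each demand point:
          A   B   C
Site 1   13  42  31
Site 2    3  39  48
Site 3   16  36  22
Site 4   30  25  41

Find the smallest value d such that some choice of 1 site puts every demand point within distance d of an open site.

Open {Site 3}.
  Farthest demand point is B at distance 36 (to Site 3); all others are ≤ 36.
With {Site 4} the worst case is 41.
With {Site 1} the worst case is 42.
No size-1 selection achieves below 36.

36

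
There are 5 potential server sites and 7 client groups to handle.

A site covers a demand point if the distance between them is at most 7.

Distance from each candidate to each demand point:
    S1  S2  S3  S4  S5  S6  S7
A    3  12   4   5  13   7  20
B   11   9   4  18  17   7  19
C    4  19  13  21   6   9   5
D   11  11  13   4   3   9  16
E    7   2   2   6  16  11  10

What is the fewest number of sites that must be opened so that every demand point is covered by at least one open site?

Coverage sets (demand points within 7 of each site):
  A: {S1, S3, S4, S6}
  B: {S3, S6}
  C: {S1, S5, S7}
  D: {S4, S5}
  E: {S1, S2, S3, S4}
No 2 sites suffice: every size-2 union leaves at least one demand point uncovered.
But {A, C, E} covers everything, so the minimum is 3.

3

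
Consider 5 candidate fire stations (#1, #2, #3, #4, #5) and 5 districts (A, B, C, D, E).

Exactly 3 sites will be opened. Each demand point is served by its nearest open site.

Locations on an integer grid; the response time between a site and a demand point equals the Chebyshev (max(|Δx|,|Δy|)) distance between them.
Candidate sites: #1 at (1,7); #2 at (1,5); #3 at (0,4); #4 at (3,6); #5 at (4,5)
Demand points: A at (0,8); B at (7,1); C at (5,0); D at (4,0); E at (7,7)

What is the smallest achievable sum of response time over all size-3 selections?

17

Open {#1, #3, #5}.
  A→#1 1, B→#5 4, C→#3 5, D→#3 4, E→#5 3  ⇒ total 17.
Compare {#1, #2, #5}: total 18.
Compare {#1, #4, #5}: total 18.
No size-3 selection does better; minimum is 17.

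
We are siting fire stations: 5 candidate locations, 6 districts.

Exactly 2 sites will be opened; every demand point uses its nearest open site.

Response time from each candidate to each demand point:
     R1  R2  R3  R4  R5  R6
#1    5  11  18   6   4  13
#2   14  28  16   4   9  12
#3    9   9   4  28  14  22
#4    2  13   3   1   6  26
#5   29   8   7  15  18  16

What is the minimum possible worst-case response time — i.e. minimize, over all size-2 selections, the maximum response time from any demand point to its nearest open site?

Open {#2, #3}.
  Farthest demand point is R6 at response time 12 (to #2); all others are ≤ 12.
With {#1, #3} the worst case is 13.
With {#1, #4} the worst case is 13.
No size-2 selection achieves below 12.

12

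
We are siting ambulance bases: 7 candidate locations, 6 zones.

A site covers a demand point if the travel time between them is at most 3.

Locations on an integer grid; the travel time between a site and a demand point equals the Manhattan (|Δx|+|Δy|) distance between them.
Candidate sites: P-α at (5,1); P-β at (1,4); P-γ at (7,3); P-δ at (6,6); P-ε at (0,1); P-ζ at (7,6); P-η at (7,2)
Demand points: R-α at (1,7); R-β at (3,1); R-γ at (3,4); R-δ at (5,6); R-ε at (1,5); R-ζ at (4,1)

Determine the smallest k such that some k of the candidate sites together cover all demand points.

3

Coverage sets (demand points within 3 of each site):
  P-α: {R-β, R-ζ}
  P-β: {R-α, R-γ, R-ε}
  P-γ: {}
  P-δ: {R-δ}
  P-ε: {R-β}
  P-ζ: {R-δ}
  P-η: {}
No 2 sites suffice: every size-2 union leaves at least one demand point uncovered.
But {P-α, P-β, P-δ} covers everything, so the minimum is 3.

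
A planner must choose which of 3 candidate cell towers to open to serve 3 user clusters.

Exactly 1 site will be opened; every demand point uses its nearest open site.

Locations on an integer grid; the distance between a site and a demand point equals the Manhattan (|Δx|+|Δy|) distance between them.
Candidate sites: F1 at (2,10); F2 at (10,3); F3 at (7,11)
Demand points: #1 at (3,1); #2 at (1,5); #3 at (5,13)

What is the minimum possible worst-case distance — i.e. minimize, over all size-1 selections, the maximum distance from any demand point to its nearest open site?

Open {F1}.
  Farthest demand point is #1 at distance 10 (to F1); all others are ≤ 10.
With {F3} the worst case is 14.
With {F2} the worst case is 15.
No size-1 selection achieves below 10.

10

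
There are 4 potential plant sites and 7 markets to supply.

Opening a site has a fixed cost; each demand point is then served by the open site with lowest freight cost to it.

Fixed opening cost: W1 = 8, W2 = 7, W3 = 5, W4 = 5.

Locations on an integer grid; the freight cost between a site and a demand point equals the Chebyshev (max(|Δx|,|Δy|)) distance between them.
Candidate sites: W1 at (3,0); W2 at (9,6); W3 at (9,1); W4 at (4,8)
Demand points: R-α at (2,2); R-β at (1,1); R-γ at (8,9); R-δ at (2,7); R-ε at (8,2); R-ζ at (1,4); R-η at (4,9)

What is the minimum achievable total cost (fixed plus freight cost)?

33

Open {W1, W4}: assign each demand point to its cheapest open site.
  R-α→W1 2, R-β→W1 2, R-γ→W4 4, R-δ→W4 2, R-ε→W1 5, R-ζ→W1 4, R-η→W4 1
  freight cost 20, fixed 13 → total 33.
Compare {W1, W3, W4}: freight cost 16 + fixed 18 = 34.
Compare {W4}: freight cost 30 + fixed 5 = 35.
Compare {W3, W4}: freight cost 25 + fixed 10 = 35.
All other subsets cost ≥ 34. Minimum total cost: 33.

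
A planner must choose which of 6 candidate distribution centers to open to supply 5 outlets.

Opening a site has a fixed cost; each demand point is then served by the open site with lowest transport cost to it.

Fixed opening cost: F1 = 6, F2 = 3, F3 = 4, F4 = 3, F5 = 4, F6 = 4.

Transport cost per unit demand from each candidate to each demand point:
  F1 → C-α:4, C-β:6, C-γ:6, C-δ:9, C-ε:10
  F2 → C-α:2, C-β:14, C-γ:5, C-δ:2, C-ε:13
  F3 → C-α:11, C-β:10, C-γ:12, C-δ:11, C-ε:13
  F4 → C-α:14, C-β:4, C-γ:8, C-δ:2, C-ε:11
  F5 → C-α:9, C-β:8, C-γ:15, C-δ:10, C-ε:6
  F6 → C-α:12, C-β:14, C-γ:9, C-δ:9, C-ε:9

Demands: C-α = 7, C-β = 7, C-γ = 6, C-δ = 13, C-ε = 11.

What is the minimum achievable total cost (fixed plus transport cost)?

174

Open {F2, F4, F5}: assign each demand point to its cheapest open site.
  C-α→F2 7×2=14, C-β→F4 7×4=28, C-γ→F2 6×5=30, C-δ→F2 13×2=26, C-ε→F5 11×6=66
  transport cost 164, fixed 10 → total 174.
Compare {F2, F3, F4, F5}: transport cost 164 + fixed 14 = 178.
Compare {F2, F4, F5, F6}: transport cost 164 + fixed 14 = 178.
Compare {F1, F2, F4, F5}: transport cost 164 + fixed 16 = 180.
All other subsets cost ≥ 178. Minimum total cost: 174.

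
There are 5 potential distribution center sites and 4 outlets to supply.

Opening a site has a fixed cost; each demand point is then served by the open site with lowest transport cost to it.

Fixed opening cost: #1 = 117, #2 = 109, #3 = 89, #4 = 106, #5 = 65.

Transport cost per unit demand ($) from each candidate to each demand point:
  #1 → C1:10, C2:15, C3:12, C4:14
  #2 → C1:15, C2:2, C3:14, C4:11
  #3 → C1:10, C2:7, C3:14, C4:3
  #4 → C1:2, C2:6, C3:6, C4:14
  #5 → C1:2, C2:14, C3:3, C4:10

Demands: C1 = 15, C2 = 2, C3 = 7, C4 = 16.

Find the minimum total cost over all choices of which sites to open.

267

Open {#3, #5}: assign each demand point to its cheapest open site.
  C1→#5 15×2=30, C2→#3 2×7=14, C3→#5 7×3=21, C4→#3 16×3=48
  transport cost 113, fixed 154 → total 267.
Compare {#5}: transport cost 239 + fixed 65 = 304.
Compare {#3, #4}: transport cost 132 + fixed 195 = 327.
Compare {#2, #3, #5}: transport cost 103 + fixed 263 = 366.
All other subsets cost ≥ 304. Minimum total cost: 267.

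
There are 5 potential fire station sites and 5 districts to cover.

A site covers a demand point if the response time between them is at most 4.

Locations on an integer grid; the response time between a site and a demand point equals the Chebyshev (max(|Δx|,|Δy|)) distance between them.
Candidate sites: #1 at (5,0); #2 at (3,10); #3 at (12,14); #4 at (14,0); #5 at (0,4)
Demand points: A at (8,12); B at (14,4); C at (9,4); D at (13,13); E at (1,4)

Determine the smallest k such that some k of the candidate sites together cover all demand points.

Coverage sets (demand points within 4 of each site):
  #1: {C, E}
  #2: {}
  #3: {A, D}
  #4: {B}
  #5: {E}
No 2 sites suffice: every size-2 union leaves at least one demand point uncovered.
But {#1, #3, #4} covers everything, so the minimum is 3.

3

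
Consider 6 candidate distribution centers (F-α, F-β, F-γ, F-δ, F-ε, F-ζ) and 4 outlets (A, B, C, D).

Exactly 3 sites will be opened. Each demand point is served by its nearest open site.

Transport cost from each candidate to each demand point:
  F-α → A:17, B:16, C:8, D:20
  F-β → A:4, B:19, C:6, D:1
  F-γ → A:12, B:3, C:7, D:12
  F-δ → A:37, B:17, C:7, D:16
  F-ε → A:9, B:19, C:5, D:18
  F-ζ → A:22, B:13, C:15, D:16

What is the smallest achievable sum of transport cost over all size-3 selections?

Open {F-β, F-γ, F-ε}.
  A→F-β 4, B→F-γ 3, C→F-ε 5, D→F-β 1  ⇒ total 13.
Compare {F-α, F-β, F-γ}: total 14.
Compare {F-β, F-γ, F-δ}: total 14.
No size-3 selection does better; minimum is 13.

13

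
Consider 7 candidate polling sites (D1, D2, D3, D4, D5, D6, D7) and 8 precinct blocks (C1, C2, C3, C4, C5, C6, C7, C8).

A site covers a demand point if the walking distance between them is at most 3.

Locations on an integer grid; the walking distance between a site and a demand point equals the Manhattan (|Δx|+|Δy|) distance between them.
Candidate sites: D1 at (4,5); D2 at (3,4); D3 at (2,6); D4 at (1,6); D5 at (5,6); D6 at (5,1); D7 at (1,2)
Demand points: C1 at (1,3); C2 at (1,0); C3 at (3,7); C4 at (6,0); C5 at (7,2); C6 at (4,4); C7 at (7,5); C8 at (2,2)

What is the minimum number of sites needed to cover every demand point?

Coverage sets (demand points within 3 of each site):
  D1: {C3, C6, C7}
  D2: {C1, C3, C6, C8}
  D3: {C3}
  D4: {C1, C3}
  D5: {C3, C6, C7}
  D6: {C4, C5}
  D7: {C1, C2, C8}
No 2 sites suffice: every size-2 union leaves at least one demand point uncovered.
But {D1, D6, D7} covers everything, so the minimum is 3.

3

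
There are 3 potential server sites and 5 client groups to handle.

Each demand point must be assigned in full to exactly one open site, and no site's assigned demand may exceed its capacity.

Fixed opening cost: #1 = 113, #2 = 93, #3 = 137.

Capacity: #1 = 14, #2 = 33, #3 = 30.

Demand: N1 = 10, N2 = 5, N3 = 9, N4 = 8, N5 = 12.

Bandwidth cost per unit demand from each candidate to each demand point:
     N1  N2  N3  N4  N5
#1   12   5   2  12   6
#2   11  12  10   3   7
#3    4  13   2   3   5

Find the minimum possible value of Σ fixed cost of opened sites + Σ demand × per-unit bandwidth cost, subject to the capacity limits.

417

Open {#1, #3}; cheapest assignment that respects the capacities:
  #1 (cap 14, load 14): N2, N3 — cost 5×5 + 9×2 = 43
  #3 (cap 30, load 30): N1, N4, N5 — cost 10×4 + 8×3 + 12×5 = 124
  Shipping 167, fixed 250 → total 417.
  Any other capacity-feasible assignment to {#1, #3} ships for at least 167.
Compare {#2, #3}: its best feasible assignment gives total 456.
Compare {#1, #2}: its best feasible assignment gives total 467.
Every other set of open sites that can feasibly serve all demand totals ≥ 456 even under its best assignment. Minimum: 417.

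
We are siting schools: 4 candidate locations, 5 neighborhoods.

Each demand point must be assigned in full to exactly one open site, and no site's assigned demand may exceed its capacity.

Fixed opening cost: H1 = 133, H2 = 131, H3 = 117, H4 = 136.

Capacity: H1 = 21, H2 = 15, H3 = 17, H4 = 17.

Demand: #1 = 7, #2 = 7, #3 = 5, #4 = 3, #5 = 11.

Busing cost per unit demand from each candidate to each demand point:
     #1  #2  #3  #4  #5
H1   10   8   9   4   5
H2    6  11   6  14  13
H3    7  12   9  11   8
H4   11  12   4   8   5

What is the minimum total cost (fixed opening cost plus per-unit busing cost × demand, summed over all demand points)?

459

Open {H1, H2}; cheapest assignment that respects the capacities:
  H1 (cap 21, load 21): #2, #4, #5 — cost 7×8 + 3×4 + 11×5 = 123
  H2 (cap 15, load 12): #1, #3 — cost 7×6 + 5×6 = 72
  Shipping 195, fixed 264 → total 459.
  Any other capacity-feasible assignment to {H1, H2} ships for at least 195.
Compare {H1, H3}: its best feasible assignment gives total 467.
Compare {H1, H4}: its best feasible assignment gives total 482.
Every other set of open sites that can feasibly serve all demand totals ≥ 467 even under its best assignment. Minimum: 459.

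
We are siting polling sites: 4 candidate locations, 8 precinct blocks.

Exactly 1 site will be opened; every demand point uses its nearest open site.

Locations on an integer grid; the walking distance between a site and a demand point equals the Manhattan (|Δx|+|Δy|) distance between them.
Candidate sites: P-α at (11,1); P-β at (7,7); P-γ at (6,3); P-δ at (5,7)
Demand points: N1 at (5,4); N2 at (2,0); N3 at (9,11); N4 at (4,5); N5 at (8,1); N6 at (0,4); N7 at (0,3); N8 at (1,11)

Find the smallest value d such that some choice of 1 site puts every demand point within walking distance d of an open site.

10

Open {P-δ}.
  Farthest demand point is N2 at walking distance 10 (to P-δ); all others are ≤ 10.
With {P-β} the worst case is 12.
With {P-γ} the worst case is 13.
No size-1 selection achieves below 10.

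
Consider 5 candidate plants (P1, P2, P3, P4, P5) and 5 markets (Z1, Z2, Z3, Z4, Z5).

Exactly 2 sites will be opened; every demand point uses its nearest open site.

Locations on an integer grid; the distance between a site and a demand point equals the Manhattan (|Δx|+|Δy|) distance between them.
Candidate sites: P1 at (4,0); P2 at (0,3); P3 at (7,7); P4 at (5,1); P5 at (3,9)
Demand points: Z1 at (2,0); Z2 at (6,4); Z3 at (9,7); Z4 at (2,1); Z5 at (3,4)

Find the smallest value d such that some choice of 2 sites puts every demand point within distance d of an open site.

Open {P1, P3}.
  Farthest demand point is Z5 at distance 5 (to P1); all others are ≤ 5.
With {P2, P3} the worst case is 5.
With {P3, P4} the worst case is 5.
No size-2 selection achieves below 5.

5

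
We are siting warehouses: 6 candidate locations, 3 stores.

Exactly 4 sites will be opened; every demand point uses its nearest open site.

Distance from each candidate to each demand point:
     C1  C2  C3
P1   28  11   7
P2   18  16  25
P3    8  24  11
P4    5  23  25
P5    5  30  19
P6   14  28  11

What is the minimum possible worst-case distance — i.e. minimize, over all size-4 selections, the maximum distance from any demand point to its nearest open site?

Open {P1, P2, P3, P4}.
  Farthest demand point is C2 at distance 11 (to P1); all others are ≤ 11.
With {P1, P2, P3, P5} the worst case is 11.
With {P1, P2, P3, P6} the worst case is 11.
No size-4 selection achieves below 11.

11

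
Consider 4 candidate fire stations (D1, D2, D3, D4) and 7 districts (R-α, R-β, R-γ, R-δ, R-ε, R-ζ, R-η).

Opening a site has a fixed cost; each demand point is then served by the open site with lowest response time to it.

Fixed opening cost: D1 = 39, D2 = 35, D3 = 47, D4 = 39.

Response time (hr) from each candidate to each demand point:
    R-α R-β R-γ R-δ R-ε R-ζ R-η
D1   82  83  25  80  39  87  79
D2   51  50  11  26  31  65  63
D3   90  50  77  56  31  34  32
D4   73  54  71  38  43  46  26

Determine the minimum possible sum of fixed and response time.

315

Open {D2, D4}: assign each demand point to its cheapest open site.
  R-α→D2 51, R-β→D2 50, R-γ→D2 11, R-δ→D2 26, R-ε→D2 31, R-ζ→D4 46, R-η→D4 26
  response time 241, fixed 74 → total 315.
Compare {D2, D3}: response time 235 + fixed 82 = 317.
Compare {D2}: response time 297 + fixed 35 = 332.
Compare {D2, D3, D4}: response time 229 + fixed 121 = 350.
All other subsets cost ≥ 317. Minimum total cost: 315.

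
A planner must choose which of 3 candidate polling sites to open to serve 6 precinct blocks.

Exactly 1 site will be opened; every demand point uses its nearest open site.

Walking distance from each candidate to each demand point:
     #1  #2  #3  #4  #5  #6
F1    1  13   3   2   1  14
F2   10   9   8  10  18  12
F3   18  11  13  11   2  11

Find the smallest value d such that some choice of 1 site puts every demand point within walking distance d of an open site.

Open {F1}.
  Farthest demand point is #6 at walking distance 14 (to F1); all others are ≤ 14.
With {F2} the worst case is 18.
With {F3} the worst case is 18.
No size-1 selection achieves below 14.

14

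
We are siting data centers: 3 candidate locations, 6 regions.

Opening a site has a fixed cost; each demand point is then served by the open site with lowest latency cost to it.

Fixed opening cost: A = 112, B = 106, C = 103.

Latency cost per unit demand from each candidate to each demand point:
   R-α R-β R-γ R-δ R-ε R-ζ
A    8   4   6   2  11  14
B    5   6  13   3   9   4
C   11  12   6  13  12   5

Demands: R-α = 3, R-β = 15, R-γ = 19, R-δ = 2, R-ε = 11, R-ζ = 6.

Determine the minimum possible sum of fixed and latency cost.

519

Open {A}: assign each demand point to its cheapest open site.
  R-α→A 3×8=24, R-β→A 15×4=60, R-γ→A 19×6=114, R-δ→A 2×2=4, R-ε→A 11×11=121, R-ζ→A 6×14=84
  latency cost 407, fixed 112 → total 519.
Compare {A, B}: latency cost 316 + fixed 218 = 534.
Compare {B, C}: latency cost 348 + fixed 209 = 557.
Compare {A, C}: latency cost 353 + fixed 215 = 568.
All other subsets cost ≥ 534. Minimum total cost: 519.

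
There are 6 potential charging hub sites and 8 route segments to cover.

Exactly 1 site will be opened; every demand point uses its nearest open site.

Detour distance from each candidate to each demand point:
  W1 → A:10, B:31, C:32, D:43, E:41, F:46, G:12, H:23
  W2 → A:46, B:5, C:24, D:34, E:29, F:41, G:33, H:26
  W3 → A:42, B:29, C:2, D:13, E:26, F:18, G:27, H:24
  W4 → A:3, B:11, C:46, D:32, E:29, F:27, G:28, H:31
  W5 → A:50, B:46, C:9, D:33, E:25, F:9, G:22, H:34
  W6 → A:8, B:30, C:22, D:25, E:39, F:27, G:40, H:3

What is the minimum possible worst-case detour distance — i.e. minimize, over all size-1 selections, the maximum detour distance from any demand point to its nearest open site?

Open {W6}.
  Farthest demand point is G at detour distance 40 (to W6); all others are ≤ 40.
With {W3} the worst case is 42.
With {W1} the worst case is 46.
No size-1 selection achieves below 40.

40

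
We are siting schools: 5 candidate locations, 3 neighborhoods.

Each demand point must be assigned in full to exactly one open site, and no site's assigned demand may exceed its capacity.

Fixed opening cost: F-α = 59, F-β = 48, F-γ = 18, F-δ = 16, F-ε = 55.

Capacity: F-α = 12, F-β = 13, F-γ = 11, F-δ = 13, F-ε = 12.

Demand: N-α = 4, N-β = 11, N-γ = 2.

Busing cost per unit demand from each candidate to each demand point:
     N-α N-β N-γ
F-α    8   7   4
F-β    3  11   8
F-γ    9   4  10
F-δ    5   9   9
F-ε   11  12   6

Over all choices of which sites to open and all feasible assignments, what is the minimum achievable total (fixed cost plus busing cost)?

116

Open {F-γ, F-δ}; cheapest assignment that respects the capacities:
  F-γ (cap 11, load 11): N-β — cost 11×4 = 44
  F-δ (cap 13, load 6): N-α, N-γ — cost 4×5 + 2×9 = 38
  Shipping 82, fixed 34 → total 116.
  Any other capacity-feasible assignment to {F-γ, F-δ} ships for at least 82.
Compare {F-β, F-γ}: its best feasible assignment gives total 138.
Compare {F-β, F-γ, F-δ}: its best feasible assignment gives total 154.
Every other set of open sites that can feasibly serve all demand totals ≥ 138 even under its best assignment. Minimum: 116.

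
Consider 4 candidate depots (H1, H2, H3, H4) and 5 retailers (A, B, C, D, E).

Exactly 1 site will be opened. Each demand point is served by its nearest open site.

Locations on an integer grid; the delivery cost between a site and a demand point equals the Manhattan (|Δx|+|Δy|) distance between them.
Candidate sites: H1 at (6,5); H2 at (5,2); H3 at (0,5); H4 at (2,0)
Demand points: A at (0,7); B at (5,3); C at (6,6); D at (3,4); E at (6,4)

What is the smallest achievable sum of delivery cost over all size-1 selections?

17

Open {H1}.
  A→H1 8, B→H1 3, C→H1 1, D→H1 4, E→H1 1  ⇒ total 17.
Compare {H2}: total 23.
Compare {H3}: total 27.
No size-1 selection does better; minimum is 17.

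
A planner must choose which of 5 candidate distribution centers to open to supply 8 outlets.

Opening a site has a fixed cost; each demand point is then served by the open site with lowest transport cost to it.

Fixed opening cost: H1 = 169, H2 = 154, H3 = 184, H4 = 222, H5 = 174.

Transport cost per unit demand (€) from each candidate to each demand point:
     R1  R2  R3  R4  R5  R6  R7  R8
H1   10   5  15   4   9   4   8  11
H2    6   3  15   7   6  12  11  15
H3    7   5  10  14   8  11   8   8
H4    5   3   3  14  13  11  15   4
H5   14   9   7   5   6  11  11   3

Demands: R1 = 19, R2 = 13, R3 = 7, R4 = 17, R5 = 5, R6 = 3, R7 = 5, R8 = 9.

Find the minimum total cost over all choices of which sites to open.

Open {H1, H4}: assign each demand point to its cheapest open site.
  R1→H4 19×5=95, R2→H4 13×3=39, R3→H4 7×3=21, R4→H1 17×4=68, R5→H1 5×9=45, R6→H1 3×4=12, R7→H1 5×8=40, R8→H4 9×4=36
  transport cost 356, fixed 391 → total 747.
Compare {H2, H5}: transport cost 432 + fixed 328 = 760.
Compare {H4, H5}: transport cost 385 + fixed 396 = 781.
Compare {H2}: transport cost 633 + fixed 154 = 787.
All other subsets cost ≥ 760. Minimum total cost: 747.

747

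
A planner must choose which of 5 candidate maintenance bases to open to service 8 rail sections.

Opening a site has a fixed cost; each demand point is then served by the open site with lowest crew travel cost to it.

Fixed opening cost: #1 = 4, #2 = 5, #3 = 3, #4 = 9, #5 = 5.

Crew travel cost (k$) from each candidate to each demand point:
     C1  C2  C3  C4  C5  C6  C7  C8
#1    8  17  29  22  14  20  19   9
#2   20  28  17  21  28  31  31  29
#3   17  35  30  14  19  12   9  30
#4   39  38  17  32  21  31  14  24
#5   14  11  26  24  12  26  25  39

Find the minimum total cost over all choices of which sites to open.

Open {#1, #2, #3, #5}: assign each demand point to its cheapest open site.
  C1→#1 8, C2→#5 11, C3→#2 17, C4→#3 14, C5→#5 12, C6→#3 12, C7→#3 9, C8→#1 9
  crew travel cost 92, fixed 17 → total 109.
Compare {#1, #2, #3}: crew travel cost 100 + fixed 12 = 112.
Compare {#1, #3, #5}: crew travel cost 101 + fixed 12 = 113.
Compare {#1, #3, #4, #5}: crew travel cost 92 + fixed 21 = 113.
All other subsets cost ≥ 112. Minimum total cost: 109.

109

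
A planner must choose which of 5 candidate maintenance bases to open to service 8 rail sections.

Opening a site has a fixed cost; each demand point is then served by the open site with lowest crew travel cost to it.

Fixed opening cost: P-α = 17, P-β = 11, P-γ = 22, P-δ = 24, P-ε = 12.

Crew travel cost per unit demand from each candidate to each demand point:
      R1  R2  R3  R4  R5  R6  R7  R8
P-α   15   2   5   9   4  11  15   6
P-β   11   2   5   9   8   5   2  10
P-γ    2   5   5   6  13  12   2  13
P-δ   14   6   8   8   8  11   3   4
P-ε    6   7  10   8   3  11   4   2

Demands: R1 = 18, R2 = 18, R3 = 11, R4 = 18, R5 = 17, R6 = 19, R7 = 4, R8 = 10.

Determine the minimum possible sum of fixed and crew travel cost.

454

Open {P-β, P-γ, P-ε}: assign each demand point to its cheapest open site.
  R1→P-γ 18×2=36, R2→P-β 18×2=36, R3→P-β 11×5=55, R4→P-γ 18×6=108, R5→P-ε 17×3=51, R6→P-β 19×5=95, R7→P-β 4×2=8, R8→P-ε 10×2=20
  crew travel cost 409, fixed 45 → total 454.
Compare {P-α, P-β, P-γ, P-ε}: crew travel cost 409 + fixed 62 = 471.
Compare {P-β, P-γ, P-δ, P-ε}: crew travel cost 409 + fixed 69 = 478.
Compare {P-α, P-β, P-γ, P-δ, P-ε}: crew travel cost 409 + fixed 86 = 495.
All other subsets cost ≥ 471. Minimum total cost: 454.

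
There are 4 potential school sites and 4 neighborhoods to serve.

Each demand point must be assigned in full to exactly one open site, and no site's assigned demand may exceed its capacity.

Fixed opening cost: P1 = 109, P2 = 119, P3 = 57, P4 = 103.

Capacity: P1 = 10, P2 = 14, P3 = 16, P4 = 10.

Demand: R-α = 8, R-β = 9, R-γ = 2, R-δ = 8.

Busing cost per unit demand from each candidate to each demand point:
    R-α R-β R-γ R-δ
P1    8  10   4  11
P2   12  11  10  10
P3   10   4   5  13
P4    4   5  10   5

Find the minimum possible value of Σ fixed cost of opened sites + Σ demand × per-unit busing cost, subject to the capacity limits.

Open {P1, P3, P4}; cheapest assignment that respects the capacities:
  P1 (cap 10, load 10): R-α, R-γ — cost 8×8 + 2×4 = 72
  P3 (cap 16, load 9): R-β — cost 9×4 = 36
  P4 (cap 10, load 8): R-δ — cost 8×5 = 40
  Shipping 148, fixed 269 → total 417.
  Any other capacity-feasible assignment to {P1, P3, P4} ships for at least 148.
Compare {P2, P3, P4}: its best feasible assignment gives total 437.
Compare {P1, P2, P3}: its best feasible assignment gives total 473.
Every other set of open sites that can feasibly serve all demand totals ≥ 437 even under its best assignment. Minimum: 417.

417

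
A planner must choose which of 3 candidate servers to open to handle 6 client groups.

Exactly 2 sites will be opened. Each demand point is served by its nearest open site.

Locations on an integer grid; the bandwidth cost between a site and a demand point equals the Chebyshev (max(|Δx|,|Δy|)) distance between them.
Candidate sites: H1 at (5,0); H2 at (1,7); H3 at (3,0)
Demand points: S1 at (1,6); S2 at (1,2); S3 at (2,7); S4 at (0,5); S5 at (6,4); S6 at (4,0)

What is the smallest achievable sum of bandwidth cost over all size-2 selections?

11

Open {H2, H3}.
  S1→H2 1, S2→H3 2, S3→H2 1, S4→H2 2, S5→H3 4, S6→H3 1  ⇒ total 11.
Compare {H1, H2}: total 13.
Compare {H1, H3}: total 25.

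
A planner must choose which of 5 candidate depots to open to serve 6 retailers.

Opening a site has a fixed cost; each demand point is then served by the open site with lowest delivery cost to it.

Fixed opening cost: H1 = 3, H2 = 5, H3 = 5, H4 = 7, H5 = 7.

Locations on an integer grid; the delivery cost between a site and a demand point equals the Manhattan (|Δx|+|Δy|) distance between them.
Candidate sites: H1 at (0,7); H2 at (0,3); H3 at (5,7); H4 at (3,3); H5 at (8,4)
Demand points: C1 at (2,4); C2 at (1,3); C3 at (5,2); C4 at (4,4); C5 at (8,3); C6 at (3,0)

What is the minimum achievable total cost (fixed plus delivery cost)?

24

Open {H4}: assign each demand point to its cheapest open site.
  C1→H4 2, C2→H4 2, C3→H4 3, C4→H4 2, C5→H4 5, C6→H4 3
  delivery cost 17, fixed 7 → total 24.
Compare {H1, H4}: delivery cost 17 + fixed 10 = 27.
Compare {H4, H5}: delivery cost 13 + fixed 14 = 27.
Compare {H2, H4}: delivery cost 16 + fixed 12 = 28.
All other subsets cost ≥ 27. Minimum total cost: 24.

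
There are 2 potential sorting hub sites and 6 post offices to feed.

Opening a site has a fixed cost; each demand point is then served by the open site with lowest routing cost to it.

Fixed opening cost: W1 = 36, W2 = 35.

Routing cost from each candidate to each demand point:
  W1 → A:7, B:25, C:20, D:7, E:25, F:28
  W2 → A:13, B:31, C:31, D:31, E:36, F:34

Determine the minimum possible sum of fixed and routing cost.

148

Open {W1}: assign each demand point to its cheapest open site.
  A→W1 7, B→W1 25, C→W1 20, D→W1 7, E→W1 25, F→W1 28
  routing cost 112, fixed 36 → total 148.
Compare {W1, W2}: routing cost 112 + fixed 71 = 183.
Compare {W2}: routing cost 176 + fixed 35 = 211.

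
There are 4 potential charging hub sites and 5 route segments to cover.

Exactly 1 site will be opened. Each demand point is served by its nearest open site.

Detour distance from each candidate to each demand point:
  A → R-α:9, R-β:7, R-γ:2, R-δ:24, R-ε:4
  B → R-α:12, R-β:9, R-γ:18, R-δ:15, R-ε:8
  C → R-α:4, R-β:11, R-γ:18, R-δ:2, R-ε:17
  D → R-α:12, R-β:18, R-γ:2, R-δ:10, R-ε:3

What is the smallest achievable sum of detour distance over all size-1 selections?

Open {D}.
  R-α→D 12, R-β→D 18, R-γ→D 2, R-δ→D 10, R-ε→D 3  ⇒ total 45.
Compare {A}: total 46.
Compare {C}: total 52.
No size-1 selection does better; minimum is 45.

45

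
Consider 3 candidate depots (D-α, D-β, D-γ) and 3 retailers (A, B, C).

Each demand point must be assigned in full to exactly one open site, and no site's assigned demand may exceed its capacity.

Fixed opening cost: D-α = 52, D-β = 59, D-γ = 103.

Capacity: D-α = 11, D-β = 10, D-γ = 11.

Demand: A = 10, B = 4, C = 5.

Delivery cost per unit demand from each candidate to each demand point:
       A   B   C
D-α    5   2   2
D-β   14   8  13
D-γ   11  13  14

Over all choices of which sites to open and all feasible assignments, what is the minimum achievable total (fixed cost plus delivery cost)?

Open {D-α, D-β}; cheapest assignment that respects the capacities:
  D-α (cap 11, load 10): A — cost 10×5 = 50
  D-β (cap 10, load 9): B, C — cost 4×8 + 5×13 = 97
  Shipping 147, fixed 111 → total 258.
  Any other capacity-feasible assignment to {D-α, D-β} ships for at least 147.
Compare {D-α, D-γ}: its best feasible assignment gives total 283.
Compare {D-α, D-β, D-γ}: its best feasible assignment gives total 342.
Every other set of open sites that can feasibly serve all demand totals ≥ 283 even under its best assignment. Minimum: 258.

258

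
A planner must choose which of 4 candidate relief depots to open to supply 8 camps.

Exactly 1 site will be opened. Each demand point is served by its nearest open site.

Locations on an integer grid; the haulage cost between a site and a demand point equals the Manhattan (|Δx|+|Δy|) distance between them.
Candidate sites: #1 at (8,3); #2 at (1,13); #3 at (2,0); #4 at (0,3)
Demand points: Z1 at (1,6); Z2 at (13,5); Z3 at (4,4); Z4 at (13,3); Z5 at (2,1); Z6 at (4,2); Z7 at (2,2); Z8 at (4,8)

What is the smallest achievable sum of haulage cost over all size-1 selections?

Open {#1}.
  Z1→#1 10, Z2→#1 7, Z3→#1 5, Z4→#1 5, Z5→#1 8, Z6→#1 5, Z7→#1 7, Z8→#1 9  ⇒ total 56.
Compare {#4}: total 58.
Compare {#3}: total 60.
No size-1 selection does better; minimum is 56.

56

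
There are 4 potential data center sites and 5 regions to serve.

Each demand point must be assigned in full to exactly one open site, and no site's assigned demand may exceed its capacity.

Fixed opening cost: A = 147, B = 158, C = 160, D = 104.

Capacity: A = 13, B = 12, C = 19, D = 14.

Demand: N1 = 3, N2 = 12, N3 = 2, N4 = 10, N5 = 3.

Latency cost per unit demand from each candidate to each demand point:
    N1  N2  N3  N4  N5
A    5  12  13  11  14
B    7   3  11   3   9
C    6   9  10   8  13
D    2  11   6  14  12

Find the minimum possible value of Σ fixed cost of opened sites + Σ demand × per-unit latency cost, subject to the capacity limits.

511

Open {B, C}; cheapest assignment that respects the capacities:
  B (cap 12, load 12): N2 — cost 12×3 = 36
  C (cap 19, load 18): N1, N3, N4, N5 — cost 3×6 + 2×10 + 10×8 + 3×13 = 157
  Shipping 193, fixed 318 → total 511.
  Any other capacity-feasible assignment to {B, C} ships for at least 193.
Compare {C, D}: its best feasible assignment gives total 545.
Compare {B, C, D}: its best feasible assignment gives total 592.
Every other set of open sites that can feasibly serve all demand totals ≥ 545 even under its best assignment. Minimum: 511.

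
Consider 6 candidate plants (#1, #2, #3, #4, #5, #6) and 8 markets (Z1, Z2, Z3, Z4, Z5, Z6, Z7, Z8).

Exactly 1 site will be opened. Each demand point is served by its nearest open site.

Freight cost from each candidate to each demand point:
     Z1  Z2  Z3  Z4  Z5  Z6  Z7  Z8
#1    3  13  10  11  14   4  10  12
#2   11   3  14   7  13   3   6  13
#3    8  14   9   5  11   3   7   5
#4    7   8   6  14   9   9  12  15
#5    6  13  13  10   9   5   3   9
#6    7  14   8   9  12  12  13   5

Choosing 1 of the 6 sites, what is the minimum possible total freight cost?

62

Open {#3}.
  Z1→#3 8, Z2→#3 14, Z3→#3 9, Z4→#3 5, Z5→#3 11, Z6→#3 3, Z7→#3 7, Z8→#3 5  ⇒ total 62.
Compare {#5}: total 68.
Compare {#2}: total 70.
No size-1 selection does better; minimum is 62.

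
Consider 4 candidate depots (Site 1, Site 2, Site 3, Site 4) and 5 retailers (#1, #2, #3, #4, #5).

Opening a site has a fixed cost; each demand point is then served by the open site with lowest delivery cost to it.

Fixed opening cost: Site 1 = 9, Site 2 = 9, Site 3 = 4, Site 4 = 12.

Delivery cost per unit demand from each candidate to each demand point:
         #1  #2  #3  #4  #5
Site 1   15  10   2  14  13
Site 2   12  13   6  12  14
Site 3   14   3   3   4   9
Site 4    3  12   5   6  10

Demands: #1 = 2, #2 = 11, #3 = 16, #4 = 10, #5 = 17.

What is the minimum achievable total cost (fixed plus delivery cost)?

Open {Site 1, Site 3, Site 4}: assign each demand point to its cheapest open site.
  #1→Site 4 2×3=6, #2→Site 3 11×3=33, #3→Site 1 16×2=32, #4→Site 3 10×4=40, #5→Site 3 17×9=153
  delivery cost 264, fixed 25 → total 289.
Compare {Site 3, Site 4}: delivery cost 280 + fixed 16 = 296.
Compare {Site 1, Site 2, Site 3, Site 4}: delivery cost 264 + fixed 34 = 298.
Compare {Site 1, Site 3}: delivery cost 286 + fixed 13 = 299.
All other subsets cost ≥ 296. Minimum total cost: 289.

289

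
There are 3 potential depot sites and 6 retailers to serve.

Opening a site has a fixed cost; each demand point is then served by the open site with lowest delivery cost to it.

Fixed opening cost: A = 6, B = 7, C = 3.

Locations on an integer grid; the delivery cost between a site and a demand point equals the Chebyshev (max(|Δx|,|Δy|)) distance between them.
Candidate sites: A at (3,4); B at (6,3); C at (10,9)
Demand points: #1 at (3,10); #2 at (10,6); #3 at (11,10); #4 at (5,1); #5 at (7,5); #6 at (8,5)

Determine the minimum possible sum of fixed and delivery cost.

27

Open {B, C}: assign each demand point to its cheapest open site.
  #1→B 7, #2→C 3, #3→C 1, #4→B 2, #5→B 2, #6→B 2
  delivery cost 17, fixed 10 → total 27.
Compare {C}: delivery cost 27 + fixed 3 = 30.
Compare {A, C}: delivery cost 21 + fixed 9 = 30.
Compare {B}: delivery cost 24 + fixed 7 = 31.
All other subsets cost ≥ 30. Minimum total cost: 27.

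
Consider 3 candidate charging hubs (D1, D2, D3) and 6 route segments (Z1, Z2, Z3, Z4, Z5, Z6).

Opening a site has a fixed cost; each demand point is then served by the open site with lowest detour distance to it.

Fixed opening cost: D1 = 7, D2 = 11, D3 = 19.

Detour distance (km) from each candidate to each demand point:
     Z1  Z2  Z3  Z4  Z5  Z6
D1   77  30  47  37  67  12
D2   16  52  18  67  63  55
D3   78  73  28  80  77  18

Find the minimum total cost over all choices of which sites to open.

Open {D1, D2}: assign each demand point to its cheapest open site.
  Z1→D2 16, Z2→D1 30, Z3→D2 18, Z4→D1 37, Z5→D2 63, Z6→D1 12
  detour distance 176, fixed 18 → total 194.
Compare {D1, D2, D3}: detour distance 176 + fixed 37 = 213.
Compare {D2, D3}: detour distance 234 + fixed 30 = 264.
Compare {D1}: detour distance 270 + fixed 7 = 277.
All other subsets cost ≥ 213. Minimum total cost: 194.

194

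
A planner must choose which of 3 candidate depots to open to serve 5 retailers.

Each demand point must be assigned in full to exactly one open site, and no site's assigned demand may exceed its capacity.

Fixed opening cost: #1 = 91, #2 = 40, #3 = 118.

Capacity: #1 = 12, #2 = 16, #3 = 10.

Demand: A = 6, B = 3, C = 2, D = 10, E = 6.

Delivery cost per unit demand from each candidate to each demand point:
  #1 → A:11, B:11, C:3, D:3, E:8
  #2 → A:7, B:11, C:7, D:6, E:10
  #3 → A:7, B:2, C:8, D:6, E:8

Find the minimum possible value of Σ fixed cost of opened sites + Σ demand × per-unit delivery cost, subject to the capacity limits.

302

Open {#1, #2}; cheapest assignment that respects the capacities:
  #1 (cap 12, load 12): C, D — cost 2×3 + 10×3 = 36
  #2 (cap 16, load 15): A, B, E — cost 6×7 + 3×11 + 6×10 = 135
  Shipping 171, fixed 131 → total 302.
  Any other capacity-feasible assignment to {#1, #2} ships for at least 171.
Compare {#1, #2, #3}: its best feasible assignment gives total 381.
Every other set of open sites that can feasibly serve all demand totals ≥ 381 even under its best assignment. Minimum: 302.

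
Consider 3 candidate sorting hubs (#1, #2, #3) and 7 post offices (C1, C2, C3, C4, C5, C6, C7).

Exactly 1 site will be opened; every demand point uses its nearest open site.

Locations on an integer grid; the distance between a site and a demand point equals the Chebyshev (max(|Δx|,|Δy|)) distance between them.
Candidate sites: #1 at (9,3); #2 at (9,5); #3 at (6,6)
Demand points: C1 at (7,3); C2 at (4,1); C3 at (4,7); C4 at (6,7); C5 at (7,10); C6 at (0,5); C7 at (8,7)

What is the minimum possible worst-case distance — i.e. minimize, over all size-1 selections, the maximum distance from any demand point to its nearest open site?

6

Open {#3}.
  Farthest demand point is C6 at distance 6 (to #3); all others are ≤ 6.
With {#1} the worst case is 9.
With {#2} the worst case is 9.
No size-1 selection achieves below 6.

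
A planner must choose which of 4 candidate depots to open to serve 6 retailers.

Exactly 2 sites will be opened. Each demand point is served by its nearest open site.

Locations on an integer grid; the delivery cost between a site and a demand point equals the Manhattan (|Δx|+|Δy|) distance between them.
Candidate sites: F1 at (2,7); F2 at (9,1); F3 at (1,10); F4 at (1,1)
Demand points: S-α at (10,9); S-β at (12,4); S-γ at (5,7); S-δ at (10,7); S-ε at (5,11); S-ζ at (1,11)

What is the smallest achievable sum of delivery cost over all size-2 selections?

Open {F2, F3}.
  S-α→F2 9, S-β→F2 6, S-γ→F3 7, S-δ→F2 7, S-ε→F3 5, S-ζ→F3 1  ⇒ total 35.
Compare {F1, F2}: total 37.
Compare {F1, F3}: total 40.
No size-2 selection does better; minimum is 35.

35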